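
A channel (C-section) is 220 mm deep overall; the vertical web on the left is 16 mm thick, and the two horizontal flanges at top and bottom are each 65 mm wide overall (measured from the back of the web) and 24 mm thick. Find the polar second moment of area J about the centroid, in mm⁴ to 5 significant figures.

J ≈ 3.8934 × 10⁷ mm⁴

Decompose the section into non-overlapping parts with the origin at the bottom-left of its bounding rectangle.
Web: 16 × 220, A = 3 520 mm², y = 110 mm, Ī = 14 197 333 mm⁴.
Top flange (beyond web): 49 × 24, A = 1 176 mm², y = 208 mm, Ī = 56 448 mm⁴.
Bottom flange (beyond web): 49 × 24, A = 1 176 mm², y = 12 mm, Ī = 56 448 mm⁴.
By symmetry the centroid is at mid-height, ȳ = 110 mm.
Transfer each piece to the centroidal x-axis using Ī + A·d² with d = y − 110:
  web: d = 0 mm → contributes +14 197 333 mm⁴
  top flange (beyond web): d = 98 mm → contributes +11 350 752 mm⁴
  bottom flange (beyond web): d = -98 mm → contributes +11 350 752 mm⁴
Total I = 36 898 837 mm⁴.
For the y-axis: x̄ = 21.01771 mm.
Repeating about the centroidal y-axis gives I_y = 2 034 915 mm⁴.
Polar second moment: J = I_x + I_y = 38 933 753 mm⁴.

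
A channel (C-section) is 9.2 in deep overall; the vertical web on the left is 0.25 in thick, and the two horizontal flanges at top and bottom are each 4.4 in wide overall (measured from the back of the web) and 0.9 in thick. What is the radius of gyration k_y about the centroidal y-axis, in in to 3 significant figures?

Split into non-overlapping primitives; take the origin at the lower-left of the bounding box.
Web: 0.25 × 9.2, A = 2.3 in², x = 0.125 in, Ī = 0.011979 in⁴.
Top flange (beyond web): 4.15 × 0.9, A = 3.735 in², x = 2.325 in, Ī = 5.3605 in⁴.
Bottom flange (beyond web): 4.15 × 0.9, A = 3.735 in², x = 2.325 in, Ī = 5.3605 in⁴.
Centroid: x̄ = ΣA·x / ΣA = 1.8071 in.
Transfer each piece to the centroidal y-axis using Ī + A·d² with d = x − 1.8071:
  web: d = -1.6821 in → contributes +6.5196 in⁴
  top flange (beyond web): d = 0.51791 in → contributes +6.3624 in⁴
  bottom flange (beyond web): d = 0.51791 in → contributes +6.3624 in⁴
Total I = 19.244 in⁴.
Radius of gyration: k = √(I/A) = √(19.244 / 9.77) = 1.4035 in.

k_y ≈ 1.40 in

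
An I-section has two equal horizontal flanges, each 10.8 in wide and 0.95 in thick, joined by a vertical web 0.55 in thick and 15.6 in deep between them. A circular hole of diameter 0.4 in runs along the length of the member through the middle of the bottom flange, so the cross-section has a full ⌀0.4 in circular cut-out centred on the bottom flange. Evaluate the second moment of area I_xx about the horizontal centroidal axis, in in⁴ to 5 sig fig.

I_xx ≈ 1572.0 in⁴

Treat the section as a set of non-overlapping primitives; coordinates are from the bounding-box lower-left.
Bottom flange: 10.8 × 0.95, A = 10.26 in², y = 0.475 in, Ī = 0.7716375 in⁴.
Web: 0.55 × 15.6, A = 8.58 in², y = 8.75 in, Ī = 174.0024 in⁴.
Top flange: 10.8 × 0.95, A = 10.26 in², y = 17.025 in, Ī = 0.7716375 in⁴.
Hole (subtracted): ⌀0.4, A = 0.1256637 in², y = 0.475 in, Ī = 0.001256637 in⁴.
Centroid: ȳ = ΣA·y / ΣA = 8.785889 in.
Transfer each piece to the horizontal centroidal axis using Ī + A·d² with d = y − 8.785889:
  bottom flange: d = -8.310889 in → contributes +709.4389 in⁴
  web: d = -0.03588925 in → contributes +174.0135 in⁴
  top flange: d = 8.239111 in → contributes +697.2507 in⁴
  hole: d = -8.310889 in → contributes −8.680959 in⁴
Total I = 1572.022 in⁴.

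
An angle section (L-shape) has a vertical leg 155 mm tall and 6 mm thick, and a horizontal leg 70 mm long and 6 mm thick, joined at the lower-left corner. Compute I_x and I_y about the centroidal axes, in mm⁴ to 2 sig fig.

Treat the section as a set of non-overlapping primitives; coordinates are from the bounding-box lower-left.
Vertical leg: 6 × 155, A = 930 mm², y = 77.5 mm, Ī = 1 861 938 mm⁴.
Horizontal leg (remainder): 64 × 6, A = 384 mm², y = 3 mm, Ī = 1 152 mm⁴.
Centroid: ȳ = ΣA·y / ΣA = 55.73 mm.
Transfer each piece to the centroidal x-axis using Ī + A·d² with d = y − 55.73:
  vertical leg: d = 21.77 mm → contributes +2 302 764 mm⁴
  horizontal leg (remainder): d = -52.73 mm → contributes +1 068 777 mm⁴
Total I = 3 371 541 mm⁴.
For the y-axis: x̄ = 13.23 mm.
Repeating about the centroidal y-axis gives I_y = 466 794 mm⁴.

I_x ≈ 3.4 × 10⁶ mm⁴, I_y ≈ 4.7 × 10⁵ mm⁴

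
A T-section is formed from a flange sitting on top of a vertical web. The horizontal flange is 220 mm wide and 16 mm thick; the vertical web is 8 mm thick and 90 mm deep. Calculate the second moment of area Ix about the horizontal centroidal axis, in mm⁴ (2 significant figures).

Ix ≈ 2.2 × 10⁶ mm⁴

Treat the section as a set of non-overlapping primitives; coordinates are from the bounding-box lower-left.
Flange: 220 × 16, A = 3 520 mm², y = 98 mm, Ī = 75 093 mm⁴.
Web: 8 × 90, A = 720 mm², y = 45 mm, Ī = 486 000 mm⁴.
Centroid: ȳ = ΣA·y / ΣA = 89 mm.
Transfer each piece to the horizontal centroidal axis using Ī + A·d² with d = y − 89:
  flange: d = 9 mm → contributes +360 213 mm⁴
  web: d = -44 mm → contributes +1 879 920 mm⁴
Total I = 2 240 133 mm⁴.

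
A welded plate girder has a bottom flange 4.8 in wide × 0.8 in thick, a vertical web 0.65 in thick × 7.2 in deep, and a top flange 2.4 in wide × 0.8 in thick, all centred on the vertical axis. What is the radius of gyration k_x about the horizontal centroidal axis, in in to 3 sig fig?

Decompose the section into non-overlapping parts with the origin at the bottom-left of its bounding rectangle.
Bottom plate: 4.8 × 0.8, A = 3.84 in², y = 0.4 in, Ī = 0.2048 in⁴.
Web plate: 0.65 × 7.2, A = 4.68 in², y = 4.4 in, Ī = 20.218 in⁴.
Top plate: 2.4 × 0.8, A = 1.92 in², y = 8.4 in, Ī = 0.1024 in⁴.
Centroid: ȳ = ΣA·y / ΣA = 3.6644 in.
Transfer each piece to the horizontal centroidal axis using Ī + A·d² with d = y − 3.6644:
  bottom plate: d = -3.2644 in → contributes +41.124 in⁴
  web plate: d = 0.73563 in → contributes +22.75 in⁴
  top plate: d = 4.7356 in → contributes +43.161 in⁴
Total I = 107.04 in⁴.
Radius of gyration: k = √(I/A) = √(107.04 / 10.44) = 3.2019 in.

k_x ≈ 3.20 in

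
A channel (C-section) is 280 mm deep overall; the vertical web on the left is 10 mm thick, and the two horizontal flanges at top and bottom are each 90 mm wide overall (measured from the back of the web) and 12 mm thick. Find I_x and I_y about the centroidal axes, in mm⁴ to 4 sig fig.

I_x ≈ 5.279 × 10⁷ mm⁴, I_y ≈ 3.354 × 10⁶ mm⁴

Decompose the section into non-overlapping parts with the origin at the bottom-left of its bounding rectangle.
Web: 10 × 280, A = 2 800 mm², y = 140 mm, Ī = 18 293 333 mm⁴.
Top flange (beyond web): 80 × 12, A = 960 mm², y = 274 mm, Ī = 11 520 mm⁴.
Bottom flange (beyond web): 80 × 12, A = 960 mm², y = 6 mm, Ī = 11 520 mm⁴.
By symmetry the centroid is at mid-height, ȳ = 140 mm.
Transfer each piece to the centroidal x-axis using Ī + A·d² with d = y − 140:
  web: d = 0 mm → contributes +18 293 333 mm⁴
  top flange (beyond web): d = 134 mm → contributes +17 249 280 mm⁴
  bottom flange (beyond web): d = -134 mm → contributes +17 249 280 mm⁴
Total I = 52 791 893 mm⁴.
For the y-axis: x̄ = 23.3051 mm.
Repeating about the centroidal y-axis gives I_y = 3 353 774 mm⁴.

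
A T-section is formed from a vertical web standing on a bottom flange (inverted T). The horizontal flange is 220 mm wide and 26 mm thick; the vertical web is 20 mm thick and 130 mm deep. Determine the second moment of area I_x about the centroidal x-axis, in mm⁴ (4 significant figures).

I_x ≈ 1.486 × 10⁷ mm⁴

Treat the section as a set of non-overlapping primitives; coordinates are from the bounding-box lower-left.
Flange: 220 × 26, A = 5 720 mm², y = 13 mm, Ī = 322 227 mm⁴.
Web: 20 × 130, A = 2 600 mm², y = 91 mm, Ī = 3 661 667 mm⁴.
Centroid: ȳ = ΣA·y / ΣA = 37.375 mm.
Transfer each piece to the centroidal x-axis using Ī + A·d² with d = y − 37.375:
  flange: d = -24.375 mm → contributes +3 720 711 mm⁴
  web: d = 53.625 mm → contributes +11 138 332 mm⁴
Total I = 14 859 043 mm⁴.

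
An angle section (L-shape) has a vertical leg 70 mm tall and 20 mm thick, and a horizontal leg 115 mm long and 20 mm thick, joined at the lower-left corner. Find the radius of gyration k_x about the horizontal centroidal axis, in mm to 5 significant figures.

k_x ≈ 18.577 mm

Split into non-overlapping primitives; take the origin at the lower-left of the bounding box.
Vertical leg: 20 × 70, A = 1 400 mm², y = 35 mm, Ī = 571666.7 mm⁴.
Horizontal leg (remainder): 95 × 20, A = 1 900 mm², y = 10 mm, Ī = 63333.33 mm⁴.
Centroid: ȳ = ΣA·y / ΣA = 20.60606 mm.
Transfer each piece to the horizontal centroidal axis using Ī + A·d² with d = y − 20.60606:
  vertical leg: d = 14.39394 mm → contributes +861726.4 mm⁴
  horizontal leg (remainder): d = -10.60606 mm → contributes +277061.5 mm⁴
Total I = 1 138 788 mm⁴.
Radius of gyration: k = √(I/A) = √(1 138 788 / 3 300) = 18.57652 mm.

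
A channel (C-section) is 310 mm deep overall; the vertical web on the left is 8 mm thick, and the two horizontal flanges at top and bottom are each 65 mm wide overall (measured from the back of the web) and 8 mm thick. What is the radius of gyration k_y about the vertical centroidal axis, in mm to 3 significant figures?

Decompose the section into non-overlapping parts with the origin at the bottom-left of its bounding rectangle.
Web: 8 × 310, A = 2 480 mm², x = 4 mm, Ī = 13 227 mm⁴.
Top flange (beyond web): 57 × 8, A = 456 mm², x = 36.5 mm, Ī = 123 462 mm⁴.
Bottom flange (beyond web): 57 × 8, A = 456 mm², x = 36.5 mm, Ī = 123 462 mm⁴.
Centroid: x̄ = ΣA·x / ΣA = 12.738 mm.
Transfer each piece to the vertical centroidal axis using Ī + A·d² with d = x − 12.738:
  web: d = -8.7382 mm → contributes +202 590 mm⁴
  top flange (beyond web): d = 23.762 mm → contributes +380 930 mm⁴
  bottom flange (beyond web): d = 23.762 mm → contributes +380 930 mm⁴
Total I = 964 450 mm⁴.
Radius of gyration: k = √(I/A) = √(964 450 / 3 392) = 16.862 mm.

k_y ≈ 16.9 mm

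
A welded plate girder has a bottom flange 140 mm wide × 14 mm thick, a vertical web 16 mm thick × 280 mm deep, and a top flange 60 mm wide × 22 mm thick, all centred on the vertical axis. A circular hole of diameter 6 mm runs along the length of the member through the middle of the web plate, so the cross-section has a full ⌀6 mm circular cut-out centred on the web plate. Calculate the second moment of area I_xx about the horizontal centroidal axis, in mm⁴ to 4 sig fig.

I_xx ≈ 1.008 × 10⁸ mm⁴

Break the section into simple shapes (no overlaps), measuring from the bottom-left corner of the bounding box.
Bottom plate: 140 × 14, A = 1 960 mm², y = 7 mm, Ī = 32013.3 mm⁴.
Web plate: 16 × 280, A = 4 480 mm², y = 154 mm, Ī = 29 269 333 mm⁴.
Top plate: 60 × 22, A = 1 320 mm², y = 305 mm, Ī = 53 240 mm⁴.
Hole (subtracted): ⌀6, A = 28.2743 mm², y = 154 mm, Ī = 63.6173 mm⁴.
Centroid: ȳ = ΣA·y / ΣA = 142.515 mm.
Transfer each piece to the horizontal centroidal axis using Ī + A·d² with d = y − 142.515:
  bottom plate: d = -135.515 mm → contributes +36 025 993 mm⁴
  web plate: d = 11.4851 mm → contributes +29 860 284 mm⁴
  top plate: d = 162.485 mm → contributes +34 903 118 mm⁴
  hole: d = 11.4851 mm → contributes −3793.24 mm⁴
Total I = 100 785 602 mm⁴.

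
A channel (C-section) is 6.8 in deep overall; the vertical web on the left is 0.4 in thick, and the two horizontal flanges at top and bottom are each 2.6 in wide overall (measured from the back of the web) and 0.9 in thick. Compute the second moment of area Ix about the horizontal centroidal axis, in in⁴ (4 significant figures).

Break the section into simple shapes (no overlaps), measuring from the bottom-left corner of the bounding box.
Web: 0.4 × 6.8, A = 2.72 in², y = 3.4 in, Ī = 10.4811 in⁴.
Top flange (beyond web): 2.2 × 0.9, A = 1.98 in², y = 6.35 in, Ī = 0.13365 in⁴.
Bottom flange (beyond web): 2.2 × 0.9, A = 1.98 in², y = 0.45 in, Ī = 0.13365 in⁴.
By symmetry the centroid is at mid-height, ȳ = 3.4 in.
Transfer each piece to the horizontal centroidal axis using Ī + A·d² with d = y − 3.4:
  web: d = 0 in → contributes +10.4811 in⁴
  top flange (beyond web): d = 2.95 in → contributes +17.3646 in⁴
  bottom flange (beyond web): d = -2.95 in → contributes +17.3646 in⁴
Total I = 45.2103 in⁴.

Ix ≈ 45.21 in⁴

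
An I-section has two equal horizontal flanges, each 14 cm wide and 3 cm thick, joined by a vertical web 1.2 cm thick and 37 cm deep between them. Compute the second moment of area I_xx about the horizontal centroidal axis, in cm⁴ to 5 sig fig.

Break the section into simple shapes (no overlaps), measuring from the bottom-left corner of the bounding box.
Bottom flange: 14 × 3, A = 42 cm², y = 1.5 cm, Ī = 31.5 cm⁴.
Web: 1.2 × 37, A = 44.4 cm², y = 21.5 cm, Ī = 5065.3 cm⁴.
Top flange: 14 × 3, A = 42 cm², y = 41.5 cm, Ī = 31.5 cm⁴.
By symmetry the centroid is at mid-height, ȳ = 21.5 cm.
Transfer each piece to the horizontal centroidal axis using Ī + A·d² with d = y − 21.5:
  bottom flange: d = -20 cm → contributes +16831.5 cm⁴
  web: d = 0 cm → contributes +5065.3 cm⁴
  top flange: d = 20 cm → contributes +16831.5 cm⁴
Total I = 38728.3 cm⁴.

I_xx ≈ 3.8728 × 10⁴ cm⁴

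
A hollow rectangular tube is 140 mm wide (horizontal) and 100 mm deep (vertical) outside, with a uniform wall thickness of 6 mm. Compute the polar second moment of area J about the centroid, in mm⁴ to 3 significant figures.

Decompose the section into non-overlapping parts with the origin at the bottom-left of its bounding rectangle.
Outer rectangle: 140 × 100, A = 14 000 mm², y = 50 mm, Ī = 11 666 667 mm⁴.
Inner void (subtracted): 128 × 88, A = 11 264 mm², y = 50 mm, Ī = 7 269 035 mm⁴.
By symmetry the centroid is at mid-height, ȳ = 50 mm.
All pieces are centred on the centroidal x-axis, so I = ΣĪ (holes subtracted) = 4 397 632 mm⁴.
Repeating about the centroidal y-axis gives I_y = 7 487 552 mm⁴.
Polar second moment: J = I_x + I_y = 11 885 184 mm⁴.

J ≈ 1.19 × 10⁷ mm⁴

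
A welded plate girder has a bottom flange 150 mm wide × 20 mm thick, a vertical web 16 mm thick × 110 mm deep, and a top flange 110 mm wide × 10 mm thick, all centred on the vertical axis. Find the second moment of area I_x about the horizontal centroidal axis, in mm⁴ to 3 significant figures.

Break the section into simple shapes (no overlaps), measuring from the bottom-left corner of the bounding box.
Bottom plate: 150 × 20, A = 3 000 mm², y = 10 mm, Ī = 100 000 mm⁴.
Web plate: 16 × 110, A = 1 760 mm², y = 75 mm, Ī = 1 774 667 mm⁴.
Top plate: 110 × 10, A = 1 100 mm², y = 135 mm, Ī = 9166.7 mm⁴.
Centroid: ȳ = ΣA·y / ΣA = 52.986 mm.
Transfer each piece to the horizontal centroidal axis using Ī + A·d² with d = y − 52.986:
  bottom plate: d = -42.986 mm → contributes +5 643 478 mm⁴
  web plate: d = 22.014 mm → contributes +2 627 564 mm⁴
  top plate: d = 82.014 mm → contributes +7 408 030 mm⁴
Total I = 15 679 072 mm⁴.

I_x ≈ 1.57 × 10⁷ mm⁴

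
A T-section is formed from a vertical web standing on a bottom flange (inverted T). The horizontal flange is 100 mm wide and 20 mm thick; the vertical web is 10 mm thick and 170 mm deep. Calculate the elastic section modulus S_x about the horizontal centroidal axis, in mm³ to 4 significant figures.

S_x ≈ 9.134 × 10⁴ mm³

Split into non-overlapping primitives; take the origin at the lower-left of the bounding box.
Flange: 100 × 20, A = 2 000 mm², y = 10 mm, Ī = 66666.7 mm⁴.
Web: 10 × 170, A = 1 700 mm², y = 105 mm, Ī = 4 094 167 mm⁴.
Centroid: ȳ = ΣA·y / ΣA = 53.6486 mm.
Transfer each piece to the horizontal centroidal axis using Ī + A·d² with d = y − 53.6486:
  flange: d = -43.6486 mm → contributes +3 877 076 mm⁴
  web: d = 51.3514 mm → contributes +8 577 001 mm⁴
Total I = 12 454 077 mm⁴.
Extreme fibre distance c = 136.351 mm; S = I/c = 91338.1 mm³.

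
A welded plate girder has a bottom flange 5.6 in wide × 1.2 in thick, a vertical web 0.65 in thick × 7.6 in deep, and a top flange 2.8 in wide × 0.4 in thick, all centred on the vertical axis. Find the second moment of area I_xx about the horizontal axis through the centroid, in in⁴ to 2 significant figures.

Break the section into simple shapes (no overlaps), measuring from the bottom-left corner of the bounding box.
Bottom plate: 5.6 × 1.2, A = 6.72 in², y = 0.6 in, Ī = 0.8064 in⁴.
Web plate: 0.65 × 7.6, A = 4.94 in², y = 5 in, Ī = 23.78 in⁴.
Top plate: 2.8 × 0.4, A = 1.12 in², y = 9 in, Ī = 0.01493 in⁴.
Centroid: ȳ = ΣA·y / ΣA = 3.037 in.
Transfer each piece to the horizontal axis through the centroid using Ī + A·d² with d = y − 3.037:
  bottom plate: d = -2.437 in → contributes +40.71 in⁴
  web plate: d = 1.963 in → contributes +42.81 in⁴
  top plate: d = 5.963 in → contributes +39.84 in⁴
Total I = 123.4 in⁴.

I_xx ≈ 120 in⁴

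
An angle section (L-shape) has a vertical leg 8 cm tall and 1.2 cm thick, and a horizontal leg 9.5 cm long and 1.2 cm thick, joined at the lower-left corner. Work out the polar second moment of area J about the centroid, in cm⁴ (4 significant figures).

J ≈ 277.5 cm⁴

Split into non-overlapping primitives; take the origin at the lower-left of the bounding box.
Vertical leg: 1.2 × 8, A = 9.6 cm², y = 4 cm, Ī = 51.2 cm⁴.
Horizontal leg (remainder): 8.3 × 1.2, A = 9.96 cm², y = 0.6 cm, Ī = 1.1952 cm⁴.
Centroid: ȳ = ΣA·y / ΣA = 2.26871 cm.
Transfer each piece to the centroidal x-axis using Ī + A·d² with d = y − 2.26871:
  vertical leg: d = 1.73129 cm → contributes +79.9746 cm⁴
  horizontal leg (remainder): d = -1.66871 cm → contributes +28.9298 cm⁴
Total I = 108.904 cm⁴.
For the y-axis: x̄ = 3.01871 cm.
Repeating about the centroidal y-axis gives I_y = 168.624 cm⁴.
Polar second moment: J = I_x + I_y = 277.528 cm⁴.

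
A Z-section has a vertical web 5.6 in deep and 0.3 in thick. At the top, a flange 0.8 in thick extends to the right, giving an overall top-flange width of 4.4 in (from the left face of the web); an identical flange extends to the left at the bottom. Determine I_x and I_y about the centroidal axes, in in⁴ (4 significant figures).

Treat the section as a set of non-overlapping primitives; coordinates are from the bounding-box lower-left.
Web: 0.3 × 5.6, A = 1.68 in², y = 2.8 in, Ī = 4.3904 in⁴.
Top flange (beyond web): 4.1 × 0.8, A = 3.28 in², y = 5.2 in, Ī = 0.174933 in⁴.
Bottom flange (beyond web): 4.1 × 0.8, A = 3.28 in², y = 0.4 in, Ī = 0.174933 in⁴.
Centroid: ȳ = ΣA·y / ΣA = 2.8 in.
Transfer each piece to the centroidal x-axis using Ī + A·d² with d = y − 2.8:
  web: d = 0 in → contributes +4.3904 in⁴
  top flange (beyond web): d = 2.4 in → contributes +19.0677 in⁴
  bottom flange (beyond web): d = -2.4 in → contributes +19.0677 in⁴
Total I = 42.5259 in⁴.
For the y-axis: x̄ = 4.25 in.
Repeating about the centroidal y-axis gives I_y = 40.9525 in⁴.

I_x ≈ 42.53 in⁴, I_y ≈ 40.95 in⁴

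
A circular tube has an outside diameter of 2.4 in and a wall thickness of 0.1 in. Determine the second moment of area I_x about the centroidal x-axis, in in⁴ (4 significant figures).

Split into non-overlapping primitives; take the origin at the lower-left of the bounding box.
Outer circle: ⌀2.4, A = 4.52389 in², y = 1.2 in, Ī = 1.6286 in⁴.
Bore (subtracted): ⌀2.2, A = 3.80133 in², y = 1.2 in, Ī = 1.1499 in⁴.
By symmetry the centroid is at mid-height, ȳ = 1.2 in.
All pieces are centred on the centroidal x-axis, so I = ΣĪ (holes subtracted) = 0.4787 in⁴.

I_x ≈ 0.4787 in⁴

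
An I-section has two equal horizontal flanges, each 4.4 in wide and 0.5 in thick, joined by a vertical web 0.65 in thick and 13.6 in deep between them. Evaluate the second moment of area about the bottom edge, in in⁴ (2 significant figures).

Decompose the section into non-overlapping parts with the origin at the bottom-left of its bounding rectangle.
Bottom flange: 4.4 × 0.5, A = 2.2 in², y = 0.25 in, Ī = 0.04583 in⁴.
Web: 0.65 × 13.6, A = 8.84 in², y = 7.3 in, Ī = 136.3 in⁴.
Top flange: 4.4 × 0.5, A = 2.2 in², y = 14.35 in, Ī = 0.04583 in⁴.
Transfer each piece to the bottom edge using Ī + A·d² with d = y − 0:
  bottom flange: d = 0.25 in → contributes +0.1833 in⁴
  web: d = 7.3 in → contributes +607.3 in⁴
  top flange: d = 14.35 in → contributes +453.1 in⁴
Total I = 1 061 in⁴.

I_base ≈ 1100 in⁴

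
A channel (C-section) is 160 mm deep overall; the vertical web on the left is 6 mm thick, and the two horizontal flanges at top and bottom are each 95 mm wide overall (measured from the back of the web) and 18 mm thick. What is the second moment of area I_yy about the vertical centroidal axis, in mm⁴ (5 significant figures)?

Treat the section as a set of non-overlapping primitives; coordinates are from the bounding-box lower-left.
Web: 6 × 160, A = 960 mm², x = 3 mm, Ī = 2 880 mm⁴.
Top flange (beyond web): 89 × 18, A = 1 602 mm², x = 50.5 mm, Ī = 1 057 454 mm⁴.
Bottom flange (beyond web): 89 × 18, A = 1 602 mm², x = 50.5 mm, Ī = 1 057 454 mm⁴.
Centroid: x̄ = ΣA·x / ΣA = 39.54899 mm.
Transfer each piece to the vertical centroidal axis using Ī + A·d² with d = x − 39.54899:
  web: d = -36.54899 mm → contributes +1 285 276 mm⁴
  top flange (beyond web): d = 10.95101 mm → contributes +1 249 573 mm⁴
  bottom flange (beyond web): d = 10.95101 mm → contributes +1 249 573 mm⁴
Total I = 3 784 421 mm⁴.

I_yy ≈ 3.7844 × 10⁶ mm⁴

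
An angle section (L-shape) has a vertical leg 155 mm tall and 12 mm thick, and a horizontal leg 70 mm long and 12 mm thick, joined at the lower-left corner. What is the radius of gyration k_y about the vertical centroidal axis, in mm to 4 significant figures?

k_y ≈ 18.11 mm

Decompose the section into non-overlapping parts with the origin at the bottom-left of its bounding rectangle.
Vertical leg: 12 × 155, A = 1 860 mm², x = 6 mm, Ī = 22 320 mm⁴.
Horizontal leg (remainder): 58 × 12, A = 696 mm², x = 41 mm, Ī = 195 112 mm⁴.
Centroid: x̄ = ΣA·x / ΣA = 15.5305 mm.
Transfer each piece to the vertical centroidal axis using Ī + A·d² with d = x − 15.5305:
  vertical leg: d = -9.53052 mm → contributes +191 265 mm⁴
  horizontal leg (remainder): d = 25.4695 mm → contributes +646 603 mm⁴
Total I = 837 869 mm⁴.
Radius of gyration: k = √(I/A) = √(837 869 / 2 556) = 18.1054 mm.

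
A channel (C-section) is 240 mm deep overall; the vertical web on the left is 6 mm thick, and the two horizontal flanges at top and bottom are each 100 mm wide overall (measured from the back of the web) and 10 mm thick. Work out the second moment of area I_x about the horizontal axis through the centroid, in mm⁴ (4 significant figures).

I_x ≈ 3.179 × 10⁷ mm⁴

Break the section into simple shapes (no overlaps), measuring from the bottom-left corner of the bounding box.
Web: 6 × 240, A = 1 440 mm², y = 120 mm, Ī = 6 912 000 mm⁴.
Top flange (beyond web): 94 × 10, A = 940 mm², y = 235 mm, Ī = 7833.33 mm⁴.
Bottom flange (beyond web): 94 × 10, A = 940 mm², y = 5 mm, Ī = 7833.33 mm⁴.
By symmetry the centroid is at mid-height, ȳ = 120 mm.
Transfer each piece to the horizontal axis through the centroid using Ī + A·d² with d = y − 120:
  web: d = 0 mm → contributes +6 912 000 mm⁴
  top flange (beyond web): d = 115 mm → contributes +12 439 333 mm⁴
  bottom flange (beyond web): d = -115 mm → contributes +12 439 333 mm⁴
Total I = 31 790 667 mm⁴.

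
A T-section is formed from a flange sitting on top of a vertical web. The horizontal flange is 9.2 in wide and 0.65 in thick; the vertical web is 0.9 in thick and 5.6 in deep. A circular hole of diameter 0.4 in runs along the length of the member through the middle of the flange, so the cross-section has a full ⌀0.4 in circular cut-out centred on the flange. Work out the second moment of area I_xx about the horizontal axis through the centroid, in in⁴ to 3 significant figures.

Treat the section as a set of non-overlapping primitives; coordinates are from the bounding-box lower-left.
Flange: 9.2 × 0.65, A = 5.98 in², y = 5.925 in, Ī = 0.21055 in⁴.
Web: 0.9 × 5.6, A = 5.04 in², y = 2.8 in, Ī = 13.171 in⁴.
Hole (subtracted): ⌀0.4, A = 0.12566 in², y = 5.925 in, Ī = 0.0012566 in⁴.
Centroid: ȳ = ΣA·y / ΣA = 4.4793 in.
Transfer each piece to the horizontal axis through the centroid using Ī + A·d² with d = y − 4.4793:
  flange: d = 1.4457 in → contributes +12.709 in⁴
  web: d = -1.6793 in → contributes +27.384 in⁴
  hole: d = 1.4457 in → contributes −0.2639 in⁴
Total I = 39.829 in⁴.

I_xx ≈ 39.8 in⁴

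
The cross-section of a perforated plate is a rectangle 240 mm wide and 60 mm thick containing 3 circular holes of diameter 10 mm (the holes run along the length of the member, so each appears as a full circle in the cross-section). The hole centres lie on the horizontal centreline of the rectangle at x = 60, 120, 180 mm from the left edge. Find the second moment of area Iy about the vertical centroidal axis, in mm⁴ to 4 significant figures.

Treat the section as a set of non-overlapping primitives; coordinates are from the bounding-box lower-left.
Plate: 240 × 60, A = 14 400 mm², x = 120 mm, Ī = 69 120 000 mm⁴.
Hole 1 (subtracted): ⌀10, A = 78.5398 mm², x = 60 mm, Ī = 490.874 mm⁴.
Hole 2 (subtracted): ⌀10, A = 78.5398 mm², x = 120 mm, Ī = 490.874 mm⁴.
Hole 3 (subtracted): ⌀10, A = 78.5398 mm², x = 180 mm, Ī = 490.874 mm⁴.
By symmetry the centroid is at mid-width, x̄ = 120 mm.
Transfer each piece to the vertical centroidal axis using Ī + A·d² with d = x − 120:
  plate: d = 0 mm → contributes +69 120 000 mm⁴
  hole 1: d = -60 mm → contributes −283 234 mm⁴
  hole 2: d = 0 mm → contributes −490.874 mm⁴
  hole 3: d = 60 mm → contributes −283 234 mm⁴
Total I = 68 553 041 mm⁴.

Iy ≈ 6.855 × 10⁷ mm⁴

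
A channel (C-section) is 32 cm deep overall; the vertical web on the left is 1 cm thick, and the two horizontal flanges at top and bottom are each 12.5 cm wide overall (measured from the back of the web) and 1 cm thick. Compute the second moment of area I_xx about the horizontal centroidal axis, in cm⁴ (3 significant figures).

Treat the section as a set of non-overlapping primitives; coordinates are from the bounding-box lower-left.
Web: 1 × 32, A = 32 cm², y = 16 cm, Ī = 2730.7 cm⁴.
Top flange (beyond web): 11.5 × 1, A = 11.5 cm², y = 31.5 cm, Ī = 0.95833 cm⁴.
Bottom flange (beyond web): 11.5 × 1, A = 11.5 cm², y = 0.5 cm, Ī = 0.95833 cm⁴.
By symmetry the centroid is at mid-height, ȳ = 16 cm.
Transfer each piece to the horizontal centroidal axis using Ī + A·d² with d = y − 16:
  web: d = 0 cm → contributes +2730.7 cm⁴
  top flange (beyond web): d = 15.5 cm → contributes +2763.8 cm⁴
  bottom flange (beyond web): d = -15.5 cm → contributes +2763.8 cm⁴
Total I = 8258.3 cm⁴.

I_xx ≈ 8260 cm⁴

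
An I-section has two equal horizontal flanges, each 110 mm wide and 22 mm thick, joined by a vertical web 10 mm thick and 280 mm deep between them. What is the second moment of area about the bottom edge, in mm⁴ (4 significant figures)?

Break the section into simple shapes (no overlaps), measuring from the bottom-left corner of the bounding box.
Bottom flange: 110 × 22, A = 2 420 mm², y = 11 mm, Ī = 97606.7 mm⁴.
Web: 10 × 280, A = 2 800 mm², y = 162 mm, Ī = 18 293 333 mm⁴.
Top flange: 110 × 22, A = 2 420 mm², y = 313 mm, Ī = 97606.7 mm⁴.
Transfer each piece to a horizontal axis along the bottom face using Ī + A·d² with d = y − 0:
  bottom flange: d = 11 mm → contributes +390 427 mm⁴
  web: d = 162 mm → contributes +91 776 533 mm⁴
  top flange: d = 313 mm → contributes +237 182 587 mm⁴
Total I = 329 349 547 mm⁴.

I_base ≈ 3.293 × 10⁸ mm⁴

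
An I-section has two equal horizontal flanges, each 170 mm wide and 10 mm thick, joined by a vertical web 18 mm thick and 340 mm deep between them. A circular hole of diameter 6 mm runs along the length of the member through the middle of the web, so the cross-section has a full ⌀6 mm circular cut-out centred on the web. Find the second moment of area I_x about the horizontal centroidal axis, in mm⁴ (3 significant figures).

I_x ≈ 1.63 × 10⁸ mm⁴

Decompose the section into non-overlapping parts with the origin at the bottom-left of its bounding rectangle.
Bottom flange: 170 × 10, A = 1 700 mm², y = 5 mm, Ī = 14 167 mm⁴.
Web: 18 × 340, A = 6 120 mm², y = 180 mm, Ī = 58 956 000 mm⁴.
Top flange: 170 × 10, A = 1 700 mm², y = 355 mm, Ī = 14 167 mm⁴.
Hole (subtracted): ⌀6, A = 28.274 mm², y = 180 mm, Ī = 63.617 mm⁴.
By symmetry the centroid is at mid-height, ȳ = 180 mm.
Transfer each piece to the horizontal centroidal axis using Ī + A·d² with d = y − 180:
  bottom flange: d = -175 mm → contributes +52 076 667 mm⁴
  web: d = 0 mm → contributes +58 956 000 mm⁴
  top flange: d = 175 mm → contributes +52 076 667 mm⁴
  hole: d = 0 mm → contributes −63.617 mm⁴
Total I = 163 109 270 mm⁴.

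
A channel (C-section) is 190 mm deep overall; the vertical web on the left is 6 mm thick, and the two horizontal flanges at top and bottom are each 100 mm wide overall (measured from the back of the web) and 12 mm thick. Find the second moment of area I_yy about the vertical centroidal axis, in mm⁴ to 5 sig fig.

I_yy ≈ 3.5579 × 10⁶ mm⁴

Break the section into simple shapes (no overlaps), measuring from the bottom-left corner of the bounding box.
Web: 6 × 190, A = 1 140 mm², x = 3 mm, Ī = 3 420 mm⁴.
Top flange (beyond web): 94 × 12, A = 1 128 mm², x = 53 mm, Ī = 830 584 mm⁴.
Bottom flange (beyond web): 94 × 12, A = 1 128 mm², x = 53 mm, Ī = 830 584 mm⁴.
Centroid: x̄ = ΣA·x / ΣA = 36.21555 mm.
Transfer each piece to the vertical centroidal axis using Ī + A·d² with d = x − 36.21555:
  web: d = -33.21555 mm → contributes +1 261 151 mm⁴
  top flange (beyond web): d = 16.78445 mm → contributes +1 148 362 mm⁴
  bottom flange (beyond web): d = 16.78445 mm → contributes +1 148 362 mm⁴
Total I = 3 557 874 mm⁴.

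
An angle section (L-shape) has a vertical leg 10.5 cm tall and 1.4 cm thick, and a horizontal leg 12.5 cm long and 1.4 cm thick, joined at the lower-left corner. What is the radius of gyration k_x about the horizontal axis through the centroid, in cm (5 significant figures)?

Treat the section as a set of non-overlapping primitives; coordinates are from the bounding-box lower-left.
Vertical leg: 1.4 × 10.5, A = 14.7 cm², y = 5.25 cm, Ī = 135.0563 cm⁴.
Horizontal leg (remainder): 11.1 × 1.4, A = 15.54 cm², y = 0.7 cm, Ī = 2.5382 cm⁴.
Centroid: ȳ = ΣA·y / ΣA = 2.911806 cm.
Transfer each piece to the horizontal axis through the centroid using Ī + A·d² with d = y − 2.911806:
  vertical leg: d = 2.338194 cm → contributes +215.4234 cm⁴
  horizontal leg (remainder): d = -2.211806 cm → contributes +78.56118 cm⁴
Total I = 293.9846 cm⁴.
Radius of gyration: k = √(I/A) = √(293.9846 / 30.24) = 3.117966 cm.

k_x ≈ 3.1180 cm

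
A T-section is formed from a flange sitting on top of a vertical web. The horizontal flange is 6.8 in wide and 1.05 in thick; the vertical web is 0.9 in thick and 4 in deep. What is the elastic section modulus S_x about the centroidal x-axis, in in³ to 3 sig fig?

Decompose the section into non-overlapping parts with the origin at the bottom-left of its bounding rectangle.
Flange: 6.8 × 1.05, A = 7.14 in², y = 4.525 in, Ī = 0.65599 in⁴.
Web: 0.9 × 4, A = 3.6 in², y = 2 in, Ī = 4.8 in⁴.
Centroid: ȳ = ΣA·y / ΣA = 3.6786 in.
Transfer each piece to the centroidal x-axis using Ī + A·d² with d = y − 3.6786:
  flange: d = 0.84637 in → contributes +5.7707 in⁴
  web: d = -1.6786 in → contributes +14.944 in⁴
Total I = 20.715 in⁴.
Extreme fibre distance c = 3.6786 in; S = I/c = 5.6311 in³.

S_x ≈ 5.63 in³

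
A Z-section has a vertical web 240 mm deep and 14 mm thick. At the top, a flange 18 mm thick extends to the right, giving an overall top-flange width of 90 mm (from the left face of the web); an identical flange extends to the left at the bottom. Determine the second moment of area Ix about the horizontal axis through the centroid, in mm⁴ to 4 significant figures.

Treat the section as a set of non-overlapping primitives; coordinates are from the bounding-box lower-left.
Web: 14 × 240, A = 3 360 mm², y = 120 mm, Ī = 16 128 000 mm⁴.
Top flange (beyond web): 76 × 18, A = 1 368 mm², y = 231 mm, Ī = 36 936 mm⁴.
Bottom flange (beyond web): 76 × 18, A = 1 368 mm², y = 9 mm, Ī = 36 936 mm⁴.
Centroid: ȳ = ΣA·y / ΣA = 120 mm.
Transfer each piece to the horizontal axis through the centroid using Ī + A·d² with d = y − 120:
  web: d = 0 mm → contributes +16 128 000 mm⁴
  top flange (beyond web): d = 111 mm → contributes +16 892 064 mm⁴
  bottom flange (beyond web): d = -111 mm → contributes +16 892 064 mm⁴
Total I = 49 912 128 mm⁴.

Ix ≈ 4.991 × 10⁷ mm⁴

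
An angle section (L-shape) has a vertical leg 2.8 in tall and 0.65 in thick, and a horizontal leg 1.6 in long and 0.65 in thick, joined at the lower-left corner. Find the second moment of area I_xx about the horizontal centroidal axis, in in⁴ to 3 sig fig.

I_xx ≈ 1.74 in⁴

Decompose the section into non-overlapping parts with the origin at the bottom-left of its bounding rectangle.
Vertical leg: 0.65 × 2.8, A = 1.82 in², y = 1.4 in, Ī = 1.1891 in⁴.
Horizontal leg (remainder): 0.95 × 0.65, A = 0.6175 in², y = 0.325 in, Ī = 0.021741 in⁴.
Centroid: ȳ = ΣA·y / ΣA = 1.1277 in.
Transfer each piece to the horizontal centroidal axis using Ī + A·d² with d = y − 1.1277:
  vertical leg: d = 0.27233 in → contributes +1.324 in⁴
  horizontal leg (remainder): d = -0.80267 in → contributes +0.41958 in⁴
Total I = 1.7436 in⁴.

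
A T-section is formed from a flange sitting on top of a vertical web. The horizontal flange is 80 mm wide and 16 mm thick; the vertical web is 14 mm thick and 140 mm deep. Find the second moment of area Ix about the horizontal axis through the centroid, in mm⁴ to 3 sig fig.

Split into non-overlapping primitives; take the origin at the lower-left of the bounding box.
Flange: 80 × 16, A = 1 280 mm², y = 148 mm, Ī = 27 307 mm⁴.
Web: 14 × 140, A = 1 960 mm², y = 70 mm, Ī = 3 201 333 mm⁴.
Centroid: ȳ = ΣA·y / ΣA = 100.81 mm.
Transfer each piece to the horizontal axis through the centroid using Ī + A·d² with d = y − 100.81:
  flange: d = 47.185 mm → contributes +2 877 152 mm⁴
  web: d = -30.815 mm → contributes +5 062 457 mm⁴
Total I = 7 939 609 mm⁴.

Ix ≈ 7.94 × 10⁶ mm⁴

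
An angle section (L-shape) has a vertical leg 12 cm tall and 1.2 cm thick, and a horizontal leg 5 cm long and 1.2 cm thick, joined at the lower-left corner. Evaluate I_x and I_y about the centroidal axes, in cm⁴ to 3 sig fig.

I_x ≈ 274 cm⁴, I_y ≈ 28.9 cm⁴

Decompose the section into non-overlapping parts with the origin at the bottom-left of its bounding rectangle.
Vertical leg: 1.2 × 12, A = 14.4 cm², y = 6 cm, Ī = 172.8 cm⁴.
Horizontal leg (remainder): 3.8 × 1.2, A = 4.56 cm², y = 0.6 cm, Ī = 0.5472 cm⁴.
Centroid: ȳ = ΣA·y / ΣA = 4.7013 cm.
Transfer each piece to the centroidal x-axis using Ī + A·d² with d = y − 4.7013:
  vertical leg: d = 1.2987 cm → contributes +197.09 cm⁴
  horizontal leg (remainder): d = -4.1013 cm → contributes +77.248 cm⁴
Total I = 274.34 cm⁴.
For the y-axis: x̄ = 1.2013 cm.
Repeating about the centroidal y-axis gives I_y = 28.861 cm⁴.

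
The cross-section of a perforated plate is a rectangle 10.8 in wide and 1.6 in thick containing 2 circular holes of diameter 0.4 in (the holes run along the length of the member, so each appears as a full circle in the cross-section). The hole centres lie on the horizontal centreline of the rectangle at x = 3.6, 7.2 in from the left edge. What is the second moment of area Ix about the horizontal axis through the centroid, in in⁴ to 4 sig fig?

Ix ≈ 3.684 in⁴

Split into non-overlapping primitives; take the origin at the lower-left of the bounding box.
Plate: 10.8 × 1.6, A = 17.28 in², y = 0.8 in, Ī = 3.6864 in⁴.
Hole 1 (subtracted): ⌀0.4, A = 0.125664 in², y = 0.8 in, Ī = 0.00125664 in⁴.
Hole 2 (subtracted): ⌀0.4, A = 0.125664 in², y = 0.8 in, Ī = 0.00125664 in⁴.
By symmetry the centroid is at mid-height, ȳ = 0.8 in.
All pieces are centred on the horizontal axis through the centroid, so I = ΣĪ (holes subtracted) = 3.68389 in⁴.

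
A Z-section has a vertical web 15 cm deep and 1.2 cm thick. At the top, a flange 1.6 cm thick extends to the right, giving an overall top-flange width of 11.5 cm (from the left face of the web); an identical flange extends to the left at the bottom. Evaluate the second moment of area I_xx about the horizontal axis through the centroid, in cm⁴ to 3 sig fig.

I_xx ≈ 1820 cm⁴

Break the section into simple shapes (no overlaps), measuring from the bottom-left corner of the bounding box.
Web: 1.2 × 15, A = 18 cm², y = 7.5 cm, Ī = 337.5 cm⁴.
Top flange (beyond web): 10.3 × 1.6, A = 16.48 cm², y = 14.2 cm, Ī = 3.5157 cm⁴.
Bottom flange (beyond web): 10.3 × 1.6, A = 16.48 cm², y = 0.8 cm, Ī = 3.5157 cm⁴.
Centroid: ȳ = ΣA·y / ΣA = 7.5 cm.
Transfer each piece to the horizontal axis through the centroid using Ī + A·d² with d = y − 7.5:
  web: d = 0 cm → contributes +337.5 cm⁴
  top flange (beyond web): d = 6.7 cm → contributes +743.3 cm⁴
  bottom flange (beyond web): d = -6.7 cm → contributes +743.3 cm⁴
Total I = 1824.1 cm⁴.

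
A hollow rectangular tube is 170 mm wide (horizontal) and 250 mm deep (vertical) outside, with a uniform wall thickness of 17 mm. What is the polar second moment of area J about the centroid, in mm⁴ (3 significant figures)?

Split into non-overlapping primitives; take the origin at the lower-left of the bounding box.
Outer rectangle: 170 × 250, A = 42 500 mm², y = 125 mm, Ī = 221 354 167 mm⁴.
Inner void (subtracted): 136 × 216, A = 29 376 mm², y = 125 mm, Ī = 114 213 888 mm⁴.
By symmetry the centroid is at mid-height, ȳ = 125 mm.
All pieces are centred on the centroidal x-axis, so I = ΣĪ (holes subtracted) = 107 140 279 mm⁴.
Repeating about the centroidal y-axis gives I_y = 57 075 959 mm⁴.
Polar second moment: J = I_x + I_y = 164 216 237 mm⁴.

J ≈ 1.64 × 10⁸ mm⁴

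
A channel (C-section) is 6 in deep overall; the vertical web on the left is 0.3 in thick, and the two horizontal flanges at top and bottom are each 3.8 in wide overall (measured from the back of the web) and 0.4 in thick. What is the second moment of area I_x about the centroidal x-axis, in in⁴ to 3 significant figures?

I_x ≈ 27.4 in⁴

Decompose the section into non-overlapping parts with the origin at the bottom-left of its bounding rectangle.
Web: 0.3 × 6, A = 1.8 in², y = 3 in, Ī = 5.4 in⁴.
Top flange (beyond web): 3.5 × 0.4, A = 1.4 in², y = 5.8 in, Ī = 0.018667 in⁴.
Bottom flange (beyond web): 3.5 × 0.4, A = 1.4 in², y = 0.2 in, Ī = 0.018667 in⁴.
By symmetry the centroid is at mid-height, ȳ = 3 in.
Transfer each piece to the centroidal x-axis using Ī + A·d² with d = y − 3:
  web: d = 0 in → contributes +5.4 in⁴
  top flange (beyond web): d = 2.8 in → contributes +10.995 in⁴
  bottom flange (beyond web): d = -2.8 in → contributes +10.995 in⁴
Total I = 27.389 in⁴.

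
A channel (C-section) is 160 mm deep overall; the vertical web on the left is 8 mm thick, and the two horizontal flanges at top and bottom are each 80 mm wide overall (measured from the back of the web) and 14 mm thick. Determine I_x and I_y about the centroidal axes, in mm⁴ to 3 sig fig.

Split into non-overlapping primitives; take the origin at the lower-left of the bounding box.
Web: 8 × 160, A = 1 280 mm², y = 80 mm, Ī = 2 730 667 mm⁴.
Top flange (beyond web): 72 × 14, A = 1 008 mm², y = 153 mm, Ī = 16 464 mm⁴.
Bottom flange (beyond web): 72 × 14, A = 1 008 mm², y = 7 mm, Ī = 16 464 mm⁴.
By symmetry the centroid is at mid-height, ȳ = 80 mm.
Transfer each piece to the centroidal x-axis using Ī + A·d² with d = y − 80:
  web: d = 0 mm → contributes +2 730 667 mm⁴
  top flange (beyond web): d = 73 mm → contributes +5 388 096 mm⁴
  bottom flange (beyond web): d = -73 mm → contributes +5 388 096 mm⁴
Total I = 13 506 859 mm⁴.
For the y-axis: x̄ = 28.466 mm.
Repeating about the centroidal y-axis gives I_y = 2 130 399 mm⁴.

I_x ≈ 1.35 × 10⁷ mm⁴, I_y ≈ 2.13 × 10⁶ mm⁴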